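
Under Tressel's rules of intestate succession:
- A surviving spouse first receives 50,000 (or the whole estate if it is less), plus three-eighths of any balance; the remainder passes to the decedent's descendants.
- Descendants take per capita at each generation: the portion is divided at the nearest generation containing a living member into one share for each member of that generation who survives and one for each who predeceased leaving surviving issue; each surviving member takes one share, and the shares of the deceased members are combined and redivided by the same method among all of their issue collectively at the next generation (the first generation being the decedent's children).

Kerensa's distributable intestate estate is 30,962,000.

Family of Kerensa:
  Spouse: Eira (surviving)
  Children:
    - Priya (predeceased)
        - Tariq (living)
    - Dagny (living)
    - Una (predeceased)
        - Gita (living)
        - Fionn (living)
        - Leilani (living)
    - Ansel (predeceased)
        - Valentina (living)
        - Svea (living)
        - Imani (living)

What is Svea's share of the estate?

Eira first takes 50,000, leaving a balance of 30,912,000. Eira then takes three-eighths of the balance (11,592,000), for a total of 11,642,000. The remaining 19,320,000 passes to the descendants.
The descendants' portion (19,320,000) is divided at the children's generation into 4 shares of 4,830,000. Dagny takes 4,830,000. The 3 shares of the deceased (Priya, Una, and Ansel) are combined into a pool of 14,490,000.
That pool (14,490,000) is divided at the grandchildren's generation equally among Tariq, Gita, Fionn, Leilani, Valentina, Svea, and Imani: 2,070,000 each.

Svea receives 2,070,000.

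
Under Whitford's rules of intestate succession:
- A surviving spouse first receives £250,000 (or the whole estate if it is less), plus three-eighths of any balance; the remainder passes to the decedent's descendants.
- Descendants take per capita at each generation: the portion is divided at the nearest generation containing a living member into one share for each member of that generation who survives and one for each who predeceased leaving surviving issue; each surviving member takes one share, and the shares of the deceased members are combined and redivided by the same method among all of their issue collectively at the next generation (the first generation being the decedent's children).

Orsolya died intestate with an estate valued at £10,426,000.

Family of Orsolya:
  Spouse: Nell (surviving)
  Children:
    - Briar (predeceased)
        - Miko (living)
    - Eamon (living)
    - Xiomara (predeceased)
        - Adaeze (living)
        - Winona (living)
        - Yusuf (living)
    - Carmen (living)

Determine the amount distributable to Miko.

Nell first takes £250,000, leaving a balance of £10,176,000. Nell then takes three-eighths of the balance (£3,816,000), for a total of £4,066,000. The remaining £6,360,000 passes to the descendants.
The descendants' portion (£6,360,000) is divided at the children's generation into 4 shares of £1,590,000. Eamon and Carmen each take £1,590,000. The 2 shares of the deceased (Briar and Xiomara) are combined into a pool of £3,180,000.
That pool (£3,180,000) is divided at the grandchildren's generation equally among Miko, Adaeze, Winona, and Yusuf: £795,000 each.

Miko receives £795,000.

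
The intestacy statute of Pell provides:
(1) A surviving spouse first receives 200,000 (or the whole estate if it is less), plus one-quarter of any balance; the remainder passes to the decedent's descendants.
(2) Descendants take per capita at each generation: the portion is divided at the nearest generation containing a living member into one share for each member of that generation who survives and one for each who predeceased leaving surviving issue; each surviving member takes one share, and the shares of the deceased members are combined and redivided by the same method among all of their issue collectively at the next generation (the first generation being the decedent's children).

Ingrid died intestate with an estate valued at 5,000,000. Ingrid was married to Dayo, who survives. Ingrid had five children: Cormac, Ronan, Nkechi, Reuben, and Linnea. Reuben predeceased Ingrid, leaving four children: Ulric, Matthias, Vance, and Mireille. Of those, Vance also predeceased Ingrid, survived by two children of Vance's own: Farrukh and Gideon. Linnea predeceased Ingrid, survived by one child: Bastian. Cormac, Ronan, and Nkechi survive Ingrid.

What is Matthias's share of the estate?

Dayo first takes 200,000, leaving a balance of 4,800,000. Dayo then takes one-quarter of the balance (1,200,000), for a total of 1,400,000. The remaining 3,600,000 passes to the descendants.
The descendants' portion (3,600,000) is divided at the children's generation into 5 shares of 720,000. Cormac, Ronan, and Nkechi each take 720,000. The 2 shares of the deceased (Reuben and Linnea) are combined into a pool of 1,440,000.
That pool (1,440,000) is divided at the grandchildren's generation into 5 shares of 288,000. Ulric, Matthias, Mireille, and Bastian each take 288,000. The remaining share for the deceased Vance (288,000) is carried to the next generation.
That pool (288,000) is divided at the great-grandchildren's generation equally among Farrukh and Gideon: 144,000 each.

Matthias receives 288,000.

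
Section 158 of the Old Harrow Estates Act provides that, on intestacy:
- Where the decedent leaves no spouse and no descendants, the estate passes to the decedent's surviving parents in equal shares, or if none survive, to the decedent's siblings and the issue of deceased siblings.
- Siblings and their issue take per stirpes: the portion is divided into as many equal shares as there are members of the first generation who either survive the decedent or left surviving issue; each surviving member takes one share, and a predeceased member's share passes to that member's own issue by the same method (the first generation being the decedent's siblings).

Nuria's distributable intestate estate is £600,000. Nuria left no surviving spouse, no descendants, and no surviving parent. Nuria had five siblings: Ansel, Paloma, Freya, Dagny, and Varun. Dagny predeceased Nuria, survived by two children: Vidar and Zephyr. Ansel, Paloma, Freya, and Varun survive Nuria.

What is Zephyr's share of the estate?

Zephyr receives £60,000.

The entire £600,000 passes to the siblings and their issue.
That amount (£600,000) is divided into 5 shares of £120,000: Ansel, Paloma, Freya, and Varun each take £120,000; Dagny's £120,000 share passes to Dagny's issue.
Dagny's share (£120,000) is divided into 2 shares of £60,000: Vidar and Zephyr each take £60,000.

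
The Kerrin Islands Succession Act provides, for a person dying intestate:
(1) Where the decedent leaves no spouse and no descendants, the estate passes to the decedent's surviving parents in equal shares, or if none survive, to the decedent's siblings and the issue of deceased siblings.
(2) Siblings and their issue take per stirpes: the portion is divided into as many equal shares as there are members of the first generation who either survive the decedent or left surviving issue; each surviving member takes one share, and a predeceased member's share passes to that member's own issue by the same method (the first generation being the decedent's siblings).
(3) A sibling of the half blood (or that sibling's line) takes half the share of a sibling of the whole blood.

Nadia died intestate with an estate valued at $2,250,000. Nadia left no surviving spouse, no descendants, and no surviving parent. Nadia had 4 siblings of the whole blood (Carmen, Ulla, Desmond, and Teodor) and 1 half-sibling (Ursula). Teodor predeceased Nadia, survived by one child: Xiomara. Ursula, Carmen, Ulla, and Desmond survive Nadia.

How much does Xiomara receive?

The entire $2,250,000 passes to the siblings and their issue.
Counting each half-blood sibling's line as half a unit, there are 9/2 units in $2,250,000, so one unit is $500,000. Whole-blood lines (Carmen, Ulla, Desmond, and Teodor) take $500,000 each; half-blood lines (Ursula) take $250,000 each.
Teodor's share ($500,000) passes entirely to Xiomara.

Xiomara receives $500,000.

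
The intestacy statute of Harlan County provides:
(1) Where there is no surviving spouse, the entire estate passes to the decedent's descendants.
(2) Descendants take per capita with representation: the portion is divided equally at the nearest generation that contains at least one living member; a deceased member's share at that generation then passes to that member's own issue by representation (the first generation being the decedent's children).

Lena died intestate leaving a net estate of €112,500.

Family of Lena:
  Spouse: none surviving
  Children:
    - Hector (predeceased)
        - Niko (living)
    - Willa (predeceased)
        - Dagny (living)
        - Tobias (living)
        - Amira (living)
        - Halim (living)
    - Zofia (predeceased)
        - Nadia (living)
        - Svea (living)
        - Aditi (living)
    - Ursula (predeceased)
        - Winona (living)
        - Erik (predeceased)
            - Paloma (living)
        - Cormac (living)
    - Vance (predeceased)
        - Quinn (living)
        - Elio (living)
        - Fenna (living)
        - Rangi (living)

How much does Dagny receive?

The entire €112,500 passes to the descendants.
No child survives, so the initial division is made at the grandchildren's generation.
That amount (€112,500) is divided into 15 shares of €7,500: Niko, Dagny, Tobias, Amira, Halim, Nadia, Svea, Aditi, Winona, Cormac, Quinn, Elio, Fenna, and Rangi each take €7,500; Erik's €7,500 share passes to Erik's issue.
Erik's share (€7,500) passes entirely to Paloma.

Dagny receives €7,500.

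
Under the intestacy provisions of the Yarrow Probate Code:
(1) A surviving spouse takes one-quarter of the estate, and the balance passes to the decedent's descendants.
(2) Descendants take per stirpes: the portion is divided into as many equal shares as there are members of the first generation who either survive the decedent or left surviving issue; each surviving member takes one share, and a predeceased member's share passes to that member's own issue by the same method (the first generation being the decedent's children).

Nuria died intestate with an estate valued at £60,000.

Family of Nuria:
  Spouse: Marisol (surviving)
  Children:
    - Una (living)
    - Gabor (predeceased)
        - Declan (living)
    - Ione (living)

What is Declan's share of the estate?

Marisol takes one-quarter of £60,000 = £15,000. The remaining £45,000 passes to the descendants.
The descendants' portion (£45,000) is divided into 3 shares of £15,000: Una and Ione each take £15,000; Gabor's £15,000 share passes to Gabor's issue.
Gabor's share (£15,000) passes entirely to Declan.

Declan receives £15,000.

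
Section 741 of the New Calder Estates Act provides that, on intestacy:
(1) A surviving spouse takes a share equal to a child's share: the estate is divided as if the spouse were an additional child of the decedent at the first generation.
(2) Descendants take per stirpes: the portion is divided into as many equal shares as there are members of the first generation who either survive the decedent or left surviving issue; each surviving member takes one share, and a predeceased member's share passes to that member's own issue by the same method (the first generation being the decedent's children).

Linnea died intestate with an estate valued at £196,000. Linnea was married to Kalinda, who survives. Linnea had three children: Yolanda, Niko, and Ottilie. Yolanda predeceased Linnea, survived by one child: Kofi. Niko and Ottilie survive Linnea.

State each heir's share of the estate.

Kalinda: £49,000; Kofi: £49,000; Niko: £49,000; Ottilie: £49,000

The spouse counts as an additional share at the children's level, so there are 4 primary shares of £49,000. Kalinda takes one such share (£49,000).
The children's combined portion (£147,000) is divided into 3 shares of £49,000: Niko and Ottilie each take £49,000; Yolanda's £49,000 share passes to Yolanda's issue.
Yolanda's share (£49,000) passes entirely to Kofi.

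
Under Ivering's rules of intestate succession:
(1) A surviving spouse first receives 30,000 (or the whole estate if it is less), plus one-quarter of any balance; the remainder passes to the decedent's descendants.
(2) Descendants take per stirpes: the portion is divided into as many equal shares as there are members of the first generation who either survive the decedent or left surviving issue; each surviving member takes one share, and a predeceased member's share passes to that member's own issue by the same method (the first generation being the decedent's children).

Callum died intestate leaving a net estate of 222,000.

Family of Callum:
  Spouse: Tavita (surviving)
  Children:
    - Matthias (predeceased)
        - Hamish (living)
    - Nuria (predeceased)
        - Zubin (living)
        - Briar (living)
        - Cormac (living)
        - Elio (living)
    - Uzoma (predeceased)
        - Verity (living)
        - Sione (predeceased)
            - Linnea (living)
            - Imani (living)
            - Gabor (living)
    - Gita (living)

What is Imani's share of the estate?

Imani receives 6,000.

Tavita first takes 30,000, leaving a balance of 192,000. Tavita then takes one-quarter of the balance (48,000), for a total of 78,000. The remaining 144,000 passes to the descendants.
The descendants' portion (144,000) is divided into 4 shares of 36,000: Gita takes 36,000; Matthias's 36,000 share passes to Matthias's issue; Nuria's 36,000 share passes to Nuria's issue; Uzoma's 36,000 share passes to Uzoma's issue.
Matthias's share (36,000) passes entirely to Hamish.
Nuria's share (36,000) is divided into 4 shares of 9,000: Zubin, Briar, Cormac, and Elio each take 9,000.
Uzoma's share (36,000) is divided into 2 shares of 18,000: Verity takes 18,000; Sione's 18,000 share passes to Sione's issue.
Sione's share (18,000) is divided into 3 shares of 6,000: Linnea, Imani, and Gabor each take 6,000.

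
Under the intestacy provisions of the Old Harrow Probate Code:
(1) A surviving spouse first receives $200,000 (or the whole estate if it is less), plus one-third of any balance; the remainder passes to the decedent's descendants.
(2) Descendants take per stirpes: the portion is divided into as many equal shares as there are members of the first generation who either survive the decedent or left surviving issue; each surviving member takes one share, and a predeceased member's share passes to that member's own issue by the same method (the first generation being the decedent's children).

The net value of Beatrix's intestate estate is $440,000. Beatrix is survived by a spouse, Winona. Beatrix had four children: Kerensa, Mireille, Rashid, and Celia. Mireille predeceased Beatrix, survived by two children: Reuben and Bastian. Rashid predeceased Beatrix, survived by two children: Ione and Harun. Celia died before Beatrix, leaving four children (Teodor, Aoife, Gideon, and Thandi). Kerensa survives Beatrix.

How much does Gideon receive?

Gideon receives $10,000.

Winona first takes $200,000, leaving a balance of $240,000. Winona then takes one-third of the balance ($80,000), for a total of $280,000. The remaining $160,000 passes to the descendants.
The descendants' portion ($160,000) is divided into 4 shares of $40,000: Kerensa takes $40,000; Mireille's $40,000 share passes to Mireille's issue; Rashid's $40,000 share passes to Rashid's issue; Celia's $40,000 share passes to Celia's issue.
Mireille's share ($40,000) is divided into 2 shares of $20,000: Reuben and Bastian each take $20,000.
Rashid's share ($40,000) is divided into 2 shares of $20,000: Ione and Harun each take $20,000.
Celia's share ($40,000) is divided into 4 shares of $10,000: Teodor, Aoife, Gideon, and Thandi each take $10,000.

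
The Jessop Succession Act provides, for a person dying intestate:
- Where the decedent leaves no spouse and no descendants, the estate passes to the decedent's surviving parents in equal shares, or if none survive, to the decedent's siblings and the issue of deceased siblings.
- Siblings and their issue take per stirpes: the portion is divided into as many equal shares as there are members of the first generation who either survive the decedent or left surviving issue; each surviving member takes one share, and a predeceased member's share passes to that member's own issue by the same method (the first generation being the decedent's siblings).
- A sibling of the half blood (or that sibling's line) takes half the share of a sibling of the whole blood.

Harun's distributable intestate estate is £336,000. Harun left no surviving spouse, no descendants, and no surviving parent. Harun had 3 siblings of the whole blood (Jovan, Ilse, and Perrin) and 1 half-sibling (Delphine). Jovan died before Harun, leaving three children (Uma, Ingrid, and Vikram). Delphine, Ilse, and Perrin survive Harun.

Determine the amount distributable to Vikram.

The entire £336,000 passes to the siblings and their issue.
Counting each half-blood sibling's line as half a unit, there are 7/2 units in £336,000, so one unit is £96,000. Whole-blood lines (Jovan, Ilse, and Perrin) take £96,000 each; half-blood lines (Delphine) take £48,000 each.
Jovan's share (£96,000) is divided into 3 shares of £32,000: Uma, Ingrid, and Vikram each take £32,000.

Vikram receives £32,000.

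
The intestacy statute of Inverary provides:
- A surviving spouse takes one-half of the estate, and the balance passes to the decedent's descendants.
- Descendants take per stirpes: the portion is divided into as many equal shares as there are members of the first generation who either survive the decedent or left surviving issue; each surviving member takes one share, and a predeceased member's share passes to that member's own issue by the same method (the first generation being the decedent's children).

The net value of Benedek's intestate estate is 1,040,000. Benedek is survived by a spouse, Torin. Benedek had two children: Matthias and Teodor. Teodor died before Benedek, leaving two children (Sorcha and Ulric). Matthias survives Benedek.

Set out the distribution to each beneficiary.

Torin: 520,000; Matthias: 260,000; Sorcha: 130,000; Ulric: 130,000

Torin takes one-half of 1,040,000 = 520,000. The remaining 520,000 passes to the descendants.
The descendants' portion (520,000) is divided into 2 shares of 260,000: Matthias takes 260,000; Teodor's 260,000 share passes to Teodor's issue.
Teodor's share (260,000) is divided into 2 shares of 130,000: Sorcha and Ulric each take 130,000.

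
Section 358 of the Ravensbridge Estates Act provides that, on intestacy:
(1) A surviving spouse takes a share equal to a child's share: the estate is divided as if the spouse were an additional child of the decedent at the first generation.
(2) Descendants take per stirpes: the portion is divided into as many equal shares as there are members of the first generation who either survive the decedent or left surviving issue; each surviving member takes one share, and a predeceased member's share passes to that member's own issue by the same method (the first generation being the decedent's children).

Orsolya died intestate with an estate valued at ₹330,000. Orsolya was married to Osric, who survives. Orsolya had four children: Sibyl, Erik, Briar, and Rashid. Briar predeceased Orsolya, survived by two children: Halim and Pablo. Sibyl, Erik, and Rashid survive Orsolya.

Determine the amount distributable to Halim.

The spouse counts as an additional share at the children's level, so there are 5 primary shares of ₹66,000. Osric takes one such share (₹66,000).
The children's combined portion (₹264,000) is divided into 4 shares of ₹66,000: Sibyl, Erik, and Rashid each take ₹66,000; Briar's ₹66,000 share passes to Briar's issue.
Briar's share (₹66,000) is divided into 2 shares of ₹33,000: Halim and Pablo each take ₹33,000.

Halim receives ₹33,000.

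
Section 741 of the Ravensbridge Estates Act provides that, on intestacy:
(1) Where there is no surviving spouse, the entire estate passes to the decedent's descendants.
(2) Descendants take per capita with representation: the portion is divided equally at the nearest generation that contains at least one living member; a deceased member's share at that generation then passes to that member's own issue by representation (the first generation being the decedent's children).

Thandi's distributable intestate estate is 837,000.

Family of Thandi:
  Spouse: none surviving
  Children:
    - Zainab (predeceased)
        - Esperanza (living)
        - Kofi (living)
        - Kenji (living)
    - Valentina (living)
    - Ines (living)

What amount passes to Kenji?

Kenji receives 93,000.

The entire 837,000 passes to the descendants.
That amount (837,000) is divided into 3 shares of 279,000: Valentina and Ines each take 279,000; Zainab's 279,000 share passes to Zainab's issue.
Zainab's share (279,000) is divided into 3 shares of 93,000: Esperanza, Kofi, and Kenji each take 93,000.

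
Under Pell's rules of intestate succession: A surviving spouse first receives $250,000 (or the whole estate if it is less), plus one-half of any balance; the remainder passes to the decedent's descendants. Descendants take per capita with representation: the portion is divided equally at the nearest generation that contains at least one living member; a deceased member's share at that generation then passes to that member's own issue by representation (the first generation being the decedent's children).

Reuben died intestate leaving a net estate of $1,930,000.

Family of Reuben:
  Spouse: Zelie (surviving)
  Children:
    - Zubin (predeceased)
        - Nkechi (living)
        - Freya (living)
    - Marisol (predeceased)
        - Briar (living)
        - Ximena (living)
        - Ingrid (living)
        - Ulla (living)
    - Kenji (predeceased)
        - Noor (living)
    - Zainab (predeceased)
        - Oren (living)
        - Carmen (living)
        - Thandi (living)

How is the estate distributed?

Zelie first takes $250,000, leaving a balance of $1,680,000. Zelie then takes one-half of the balance ($840,000), for a total of $1,090,000. The remaining $840,000 passes to the descendants.
No child survives, so the initial division is made at the grandchildren's generation.
The descendants' portion ($840,000) is divided into 10 shares of $84,000: Nkechi, Freya, Briar, Ximena, Ingrid, Ulla, Noor, Oren, Carmen, and Thandi each take $84,000.

Zelie: $1,090,000; Nkechi: $84,000; Freya: $84,000; Briar: $84,000; Ximena: $84,000; Ingrid: $84,000; Ulla: $84,000; Noor: $84,000; Oren: $84,000; Carmen: $84,000; Thandi: $84,000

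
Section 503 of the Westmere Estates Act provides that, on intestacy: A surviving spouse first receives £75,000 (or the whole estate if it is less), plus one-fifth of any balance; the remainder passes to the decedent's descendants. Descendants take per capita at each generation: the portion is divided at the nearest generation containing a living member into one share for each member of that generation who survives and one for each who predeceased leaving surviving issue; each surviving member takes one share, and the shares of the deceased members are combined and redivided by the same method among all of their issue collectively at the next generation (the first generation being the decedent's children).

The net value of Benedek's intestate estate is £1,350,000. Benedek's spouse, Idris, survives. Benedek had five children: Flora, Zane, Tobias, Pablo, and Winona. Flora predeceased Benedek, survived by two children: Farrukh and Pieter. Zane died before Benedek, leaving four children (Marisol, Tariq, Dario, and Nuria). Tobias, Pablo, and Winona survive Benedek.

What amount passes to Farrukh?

Farrukh receives £68,000.

Idris first takes £75,000, leaving a balance of £1,275,000. Idris then takes one-fifth of the balance (£255,000), for a total of £330,000. The remaining £1,020,000 passes to the descendants.
The descendants' portion (£1,020,000) is divided at the children's generation into 5 shares of £204,000. Tobias, Pablo, and Winona each take £204,000. The 2 shares of the deceased (Flora and Zane) are combined into a pool of £408,000.
That pool (£408,000) is divided at the grandchildren's generation equally among Farrukh, Pieter, Marisol, Tariq, Dario, and Nuria: £68,000 each.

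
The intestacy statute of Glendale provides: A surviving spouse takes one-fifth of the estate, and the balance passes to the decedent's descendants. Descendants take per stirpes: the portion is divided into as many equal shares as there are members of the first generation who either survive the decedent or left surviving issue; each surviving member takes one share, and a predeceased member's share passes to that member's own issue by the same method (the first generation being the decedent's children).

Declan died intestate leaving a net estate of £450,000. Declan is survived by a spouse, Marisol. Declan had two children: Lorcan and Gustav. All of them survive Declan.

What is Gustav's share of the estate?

Gustav receives £180,000.

Marisol takes one-fifth of £450,000 = £90,000. The remaining £360,000 passes to the descendants.
The descendants' portion (£360,000) is divided into 2 shares of £180,000: Lorcan and Gustav each take £180,000.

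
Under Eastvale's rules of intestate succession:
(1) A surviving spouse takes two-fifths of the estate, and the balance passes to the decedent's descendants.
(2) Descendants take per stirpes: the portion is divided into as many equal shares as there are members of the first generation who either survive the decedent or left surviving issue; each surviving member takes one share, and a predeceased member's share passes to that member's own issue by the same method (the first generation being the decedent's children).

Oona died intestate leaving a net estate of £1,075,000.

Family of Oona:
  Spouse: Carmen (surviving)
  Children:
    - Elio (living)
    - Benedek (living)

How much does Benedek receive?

Benedek receives £322,500.

Carmen takes two-fifths of £1,075,000 = £430,000. The remaining £645,000 passes to the descendants.
The descendants' portion (£645,000) is divided into 2 shares of £322,500: Elio and Benedek each take £322,500.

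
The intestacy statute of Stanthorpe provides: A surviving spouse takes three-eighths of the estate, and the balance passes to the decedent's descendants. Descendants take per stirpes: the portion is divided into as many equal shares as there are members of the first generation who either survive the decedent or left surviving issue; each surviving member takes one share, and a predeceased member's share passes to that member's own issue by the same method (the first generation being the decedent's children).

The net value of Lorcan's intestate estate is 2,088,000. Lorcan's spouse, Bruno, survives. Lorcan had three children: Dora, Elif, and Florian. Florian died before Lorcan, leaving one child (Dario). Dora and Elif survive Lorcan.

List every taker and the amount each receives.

Bruno: 783,000; Dora: 435,000; Elif: 435,000; Dario: 435,000

Bruno takes three-eighths of 2,088,000 = 783,000. The remaining 1,305,000 passes to the descendants.
The descendants' portion (1,305,000) is divided into 3 shares of 435,000: Dora and Elif each take 435,000; Florian's 435,000 share passes to Florian's issue.
Florian's share (435,000) passes entirely to Dario.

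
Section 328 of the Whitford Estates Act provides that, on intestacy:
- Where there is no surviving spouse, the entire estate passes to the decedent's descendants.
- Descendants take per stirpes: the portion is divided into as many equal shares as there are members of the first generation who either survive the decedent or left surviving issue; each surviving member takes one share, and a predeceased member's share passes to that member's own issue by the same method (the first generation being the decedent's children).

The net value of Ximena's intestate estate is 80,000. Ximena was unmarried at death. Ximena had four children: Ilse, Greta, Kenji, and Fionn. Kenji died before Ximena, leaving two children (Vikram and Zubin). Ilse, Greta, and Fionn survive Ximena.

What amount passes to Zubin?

Zubin receives 10,000.

The entire 80,000 passes to the descendants.
That amount (80,000) is divided into 4 shares of 20,000: Ilse, Greta, and Fionn each take 20,000; Kenji's 20,000 share passes to Kenji's issue.
Kenji's share (20,000) is divided into 2 shares of 10,000: Vikram and Zubin each take 10,000.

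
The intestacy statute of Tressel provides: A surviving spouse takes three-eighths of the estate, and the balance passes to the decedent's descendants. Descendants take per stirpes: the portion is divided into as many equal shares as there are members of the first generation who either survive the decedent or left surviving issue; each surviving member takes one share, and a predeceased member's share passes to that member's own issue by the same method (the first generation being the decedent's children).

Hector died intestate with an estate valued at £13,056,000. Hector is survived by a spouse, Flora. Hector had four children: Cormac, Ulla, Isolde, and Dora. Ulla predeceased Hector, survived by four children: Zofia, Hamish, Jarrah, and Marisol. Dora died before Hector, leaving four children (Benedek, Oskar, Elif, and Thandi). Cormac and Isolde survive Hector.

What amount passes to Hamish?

Flora takes three-eighths of £13,056,000 = £4,896,000. The remaining £8,160,000 passes to the descendants.
The descendants' portion (£8,160,000) is divided into 4 shares of £2,040,000: Cormac and Isolde each take £2,040,000; Ulla's £2,040,000 share passes to Ulla's issue; Dora's £2,040,000 share passes to Dora's issue.
Ulla's share (£2,040,000) is divided into 4 shares of £510,000: Zofia, Hamish, Jarrah, and Marisol each take £510,000.
Dora's share (£2,040,000) is divided into 4 shares of £510,000: Benedek, Oskar, Elif, and Thandi each take £510,000.

Hamish receives £510,000.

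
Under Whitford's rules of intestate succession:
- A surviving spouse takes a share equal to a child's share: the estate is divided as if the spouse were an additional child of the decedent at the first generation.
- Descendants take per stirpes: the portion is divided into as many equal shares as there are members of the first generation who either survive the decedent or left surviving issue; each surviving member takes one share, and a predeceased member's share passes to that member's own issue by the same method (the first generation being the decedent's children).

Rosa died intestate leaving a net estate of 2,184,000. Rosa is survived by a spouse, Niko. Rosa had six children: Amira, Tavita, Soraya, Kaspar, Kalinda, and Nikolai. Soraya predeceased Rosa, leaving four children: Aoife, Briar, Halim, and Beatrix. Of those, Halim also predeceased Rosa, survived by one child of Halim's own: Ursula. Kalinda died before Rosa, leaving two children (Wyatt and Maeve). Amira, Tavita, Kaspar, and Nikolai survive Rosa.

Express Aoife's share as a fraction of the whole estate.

Aoife receives 1/28 of the estate.

The spouse counts as an additional share at the children's level, so there are 7 primary shares of 312,000. Niko takes one such share (312,000).
The children's combined portion (1,872,000) is divided into 6 shares of 312,000: Amira, Tavita, Kaspar, and Nikolai each take 312,000; Soraya's 312,000 share passes to Soraya's issue; Kalinda's 312,000 share passes to Kalinda's issue.
Soraya's share (312,000) is divided into 4 shares of 78,000: Aoife, Briar, and Beatrix each take 78,000; Halim's 78,000 share passes to Halim's issue.
Halim's share (78,000) passes entirely to Ursula.
Kalinda's share (312,000) is divided into 2 shares of 156,000: Wyatt and Maeve each take 156,000.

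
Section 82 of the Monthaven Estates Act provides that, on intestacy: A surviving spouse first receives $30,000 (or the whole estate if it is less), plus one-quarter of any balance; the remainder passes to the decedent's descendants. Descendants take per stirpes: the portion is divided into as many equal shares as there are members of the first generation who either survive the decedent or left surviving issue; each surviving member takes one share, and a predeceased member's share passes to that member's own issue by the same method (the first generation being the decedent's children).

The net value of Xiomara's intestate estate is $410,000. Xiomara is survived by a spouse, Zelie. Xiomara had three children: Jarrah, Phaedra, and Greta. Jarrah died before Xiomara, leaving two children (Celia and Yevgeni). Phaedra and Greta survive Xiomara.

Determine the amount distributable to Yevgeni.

Yevgeni receives $47,500.

Zelie first takes $30,000, leaving a balance of $380,000. Zelie then takes one-quarter of the balance ($95,000), for a total of $125,000. The remaining $285,000 passes to the descendants.
The descendants' portion ($285,000) is divided into 3 shares of $95,000: Phaedra and Greta each take $95,000; Jarrah's $95,000 share passes to Jarrah's issue.
Jarrah's share ($95,000) is divided into 2 shares of $47,500: Celia and Yevgeni each take $47,500.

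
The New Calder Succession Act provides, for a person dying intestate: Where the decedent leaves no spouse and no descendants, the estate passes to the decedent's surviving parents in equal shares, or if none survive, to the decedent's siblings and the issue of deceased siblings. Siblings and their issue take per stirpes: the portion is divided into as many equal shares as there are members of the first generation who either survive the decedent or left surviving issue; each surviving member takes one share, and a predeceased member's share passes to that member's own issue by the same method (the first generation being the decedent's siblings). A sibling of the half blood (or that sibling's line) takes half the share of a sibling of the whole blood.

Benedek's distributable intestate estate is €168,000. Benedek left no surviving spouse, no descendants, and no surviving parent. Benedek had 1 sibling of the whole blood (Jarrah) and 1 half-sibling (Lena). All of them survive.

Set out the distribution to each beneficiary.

The entire €168,000 passes to the siblings and their issue.
Counting each half-blood sibling's line as half a unit, there are 3/2 units in €168,000, so one unit is €112,000. Whole-blood lines (Jarrah) take €112,000 each; half-blood lines (Lena) take €56,000 each.

Lena: €56,000; Jarrah: €112,000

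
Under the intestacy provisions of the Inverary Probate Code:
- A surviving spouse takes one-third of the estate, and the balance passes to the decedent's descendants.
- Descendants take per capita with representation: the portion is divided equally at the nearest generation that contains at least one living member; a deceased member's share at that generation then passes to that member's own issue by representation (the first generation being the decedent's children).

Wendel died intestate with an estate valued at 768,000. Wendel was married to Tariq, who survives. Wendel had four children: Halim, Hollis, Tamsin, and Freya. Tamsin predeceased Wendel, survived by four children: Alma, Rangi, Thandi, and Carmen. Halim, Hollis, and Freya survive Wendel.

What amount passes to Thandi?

Thandi receives 32,000.

Tariq takes one-third of 768,000 = 256,000. The remaining 512,000 passes to the descendants.
The descendants' portion (512,000) is divided into 4 shares of 128,000: Halim, Hollis, and Freya each take 128,000; Tamsin's 128,000 share passes to Tamsin's issue.
Tamsin's share (128,000) is divided into 4 shares of 32,000: Alma, Rangi, Thandi, and Carmen each take 32,000.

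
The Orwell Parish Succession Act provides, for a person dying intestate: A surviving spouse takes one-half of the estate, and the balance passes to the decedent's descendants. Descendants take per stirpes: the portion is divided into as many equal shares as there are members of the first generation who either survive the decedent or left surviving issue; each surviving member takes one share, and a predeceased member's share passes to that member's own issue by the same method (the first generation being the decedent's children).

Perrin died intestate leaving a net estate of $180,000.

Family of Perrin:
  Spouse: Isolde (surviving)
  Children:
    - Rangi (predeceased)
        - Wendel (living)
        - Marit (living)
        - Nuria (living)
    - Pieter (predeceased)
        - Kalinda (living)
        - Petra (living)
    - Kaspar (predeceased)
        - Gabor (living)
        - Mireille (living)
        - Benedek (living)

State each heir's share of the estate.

Isolde: $90,000; Wendel: $10,000; Marit: $10,000; Nuria: $10,000; Kalinda: $15,000; Petra: $15,000; Gabor: $10,000; Mireille: $10,000; Benedek: $10,000

Isolde takes one-half of $180,000 = $90,000. The remaining $90,000 passes to the descendants.
The descendants' portion ($90,000) is divided into 3 shares of $30,000: Rangi's $30,000 share passes to Rangi's issue; Pieter's $30,000 share passes to Pieter's issue; Kaspar's $30,000 share passes to Kaspar's issue.
Rangi's share ($30,000) is divided into 3 shares of $10,000: Wendel, Marit, and Nuria each take $10,000.
Pieter's share ($30,000) is divided into 2 shares of $15,000: Kalinda and Petra each take $15,000.
Kaspar's share ($30,000) is divided into 3 shares of $10,000: Gabor, Mireille, and Benedek each take $10,000.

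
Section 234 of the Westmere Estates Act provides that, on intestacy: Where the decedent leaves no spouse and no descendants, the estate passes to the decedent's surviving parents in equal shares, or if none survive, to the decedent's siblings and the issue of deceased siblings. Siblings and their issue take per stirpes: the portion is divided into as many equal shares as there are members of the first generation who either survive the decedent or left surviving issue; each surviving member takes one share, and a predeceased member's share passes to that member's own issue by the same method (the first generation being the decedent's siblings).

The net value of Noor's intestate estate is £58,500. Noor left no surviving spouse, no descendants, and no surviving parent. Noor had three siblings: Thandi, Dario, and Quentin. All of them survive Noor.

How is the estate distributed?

The entire £58,500 passes to the siblings and their issue.
That amount (£58,500) is divided into 3 shares of £19,500: Thandi, Dario, and Quentin each take £19,500.

Thandi: £19,500; Dario: £19,500; Quentin: £19,500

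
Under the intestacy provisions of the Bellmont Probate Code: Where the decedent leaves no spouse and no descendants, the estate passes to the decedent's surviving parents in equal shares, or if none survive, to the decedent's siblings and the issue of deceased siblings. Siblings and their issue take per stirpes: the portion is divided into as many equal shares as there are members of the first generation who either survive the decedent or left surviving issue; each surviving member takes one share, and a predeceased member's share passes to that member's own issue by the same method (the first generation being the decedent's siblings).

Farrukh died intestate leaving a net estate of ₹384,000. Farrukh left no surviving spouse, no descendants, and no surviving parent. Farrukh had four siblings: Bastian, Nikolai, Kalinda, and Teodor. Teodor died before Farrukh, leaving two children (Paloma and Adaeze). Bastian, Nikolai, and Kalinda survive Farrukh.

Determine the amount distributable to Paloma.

The entire ₹384,000 passes to the siblings and their issue.
That amount (₹384,000) is divided into 4 shares of ₹96,000: Bastian, Nikolai, and Kalinda each take ₹96,000; Teodor's ₹96,000 share passes to Teodor's issue.
Teodor's share (₹96,000) is divided into 2 shares of ₹48,000: Paloma and Adaeze each take ₹48,000.

Paloma receives ₹48,000.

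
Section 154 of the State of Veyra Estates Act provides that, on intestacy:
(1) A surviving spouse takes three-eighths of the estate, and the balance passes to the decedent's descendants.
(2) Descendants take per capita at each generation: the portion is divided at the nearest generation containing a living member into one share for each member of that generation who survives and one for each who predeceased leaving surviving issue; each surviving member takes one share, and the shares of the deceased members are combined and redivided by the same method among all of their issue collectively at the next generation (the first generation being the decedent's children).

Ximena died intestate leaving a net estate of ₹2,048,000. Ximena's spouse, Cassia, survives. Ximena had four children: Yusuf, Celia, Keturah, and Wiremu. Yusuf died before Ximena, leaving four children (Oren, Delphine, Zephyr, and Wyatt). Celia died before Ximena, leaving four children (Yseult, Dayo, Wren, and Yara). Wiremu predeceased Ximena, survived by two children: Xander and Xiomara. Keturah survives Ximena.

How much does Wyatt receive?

Wyatt receives ₹96,000.

Cassia takes three-eighths of ₹2,048,000 = ₹768,000. The remaining ₹1,280,000 passes to the descendants.
The descendants' portion (₹1,280,000) is divided at the children's generation into 4 shares of ₹320,000. Keturah takes ₹320,000. The 3 shares of the deceased (Yusuf, Celia, and Wiremu) are combined into a pool of ₹960,000.
That pool (₹960,000) is divided at the grandchildren's generation equally among Oren, Delphine, Zephyr, Wyatt, Yseult, Dayo, Wren, Yara, Xander, and Xiomara: ₹96,000 each.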